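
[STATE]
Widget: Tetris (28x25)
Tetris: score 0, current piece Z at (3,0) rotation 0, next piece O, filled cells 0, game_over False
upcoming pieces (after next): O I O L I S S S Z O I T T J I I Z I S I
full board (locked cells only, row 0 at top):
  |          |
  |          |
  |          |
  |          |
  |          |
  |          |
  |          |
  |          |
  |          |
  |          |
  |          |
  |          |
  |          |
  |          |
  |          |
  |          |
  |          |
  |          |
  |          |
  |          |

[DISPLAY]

   ▓▓     │Next:            
    ▓▓    │▓▓               
          │▓▓               
          │                 
          │                 
          │                 
          │Score:           
          │0                
          │                 
          │                 
          │                 
          │                 
          │                 
          │                 
          │                 
          │                 
          │                 
          │                 
          │                 
          │                 
          │                 
          │                 
          │                 
          │                 
          │                 


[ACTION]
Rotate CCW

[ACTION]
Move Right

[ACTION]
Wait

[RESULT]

          │Next:            
     ▓    │▓▓               
    ▓▓    │▓▓               
    ▓     │                 
          │                 
          │                 
          │Score:           
          │0                
          │                 
          │                 
          │                 
          │                 
          │                 
          │                 
          │                 
          │                 
          │                 
          │                 
          │                 
          │                 
          │                 
          │                 
          │                 
          │                 
          │                 


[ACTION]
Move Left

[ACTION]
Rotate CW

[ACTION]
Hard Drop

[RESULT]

    ▓▓    │Next:            
    ▓▓    │▓▓               
          │▓▓               
          │                 
          │                 
          │                 
          │Score:           
          │0                
          │                 
          │                 
          │                 
          │                 
          │                 
          │                 
          │                 
          │                 
          │                 
          │                 
   ▓▓     │                 
    ▓▓    │                 
          │                 
          │                 
          │                 
          │                 
          │                 


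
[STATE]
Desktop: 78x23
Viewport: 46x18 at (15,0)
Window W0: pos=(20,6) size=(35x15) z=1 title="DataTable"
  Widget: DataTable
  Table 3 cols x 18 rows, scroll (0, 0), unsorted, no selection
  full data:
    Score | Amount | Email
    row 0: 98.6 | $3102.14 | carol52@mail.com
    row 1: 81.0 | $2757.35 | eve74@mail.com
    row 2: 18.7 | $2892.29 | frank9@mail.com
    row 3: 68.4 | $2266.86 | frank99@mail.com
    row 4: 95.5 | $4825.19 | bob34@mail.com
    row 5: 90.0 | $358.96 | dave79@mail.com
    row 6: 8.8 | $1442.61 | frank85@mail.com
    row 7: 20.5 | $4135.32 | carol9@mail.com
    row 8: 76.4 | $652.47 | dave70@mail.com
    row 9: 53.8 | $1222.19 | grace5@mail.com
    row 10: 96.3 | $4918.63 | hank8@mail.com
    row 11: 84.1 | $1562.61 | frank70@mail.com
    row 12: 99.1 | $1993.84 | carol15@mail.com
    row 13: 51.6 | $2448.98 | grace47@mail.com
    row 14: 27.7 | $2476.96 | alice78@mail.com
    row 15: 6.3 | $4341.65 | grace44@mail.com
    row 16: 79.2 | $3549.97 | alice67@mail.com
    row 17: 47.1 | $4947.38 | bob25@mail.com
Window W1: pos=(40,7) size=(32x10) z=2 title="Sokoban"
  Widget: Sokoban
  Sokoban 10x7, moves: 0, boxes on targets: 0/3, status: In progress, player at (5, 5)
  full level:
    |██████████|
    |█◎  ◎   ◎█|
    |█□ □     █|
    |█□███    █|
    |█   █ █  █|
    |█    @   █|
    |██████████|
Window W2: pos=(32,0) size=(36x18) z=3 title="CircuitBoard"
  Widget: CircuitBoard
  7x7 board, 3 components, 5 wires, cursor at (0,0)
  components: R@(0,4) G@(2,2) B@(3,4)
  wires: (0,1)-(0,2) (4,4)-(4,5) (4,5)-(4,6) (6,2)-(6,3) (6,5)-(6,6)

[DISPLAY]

                 ┏━━━━━━━━━━━━━━━━━━━━━━━━━━━━
                 ┃ CircuitBoard               
                 ┠────────────────────────────
                 ┃   0 1 2 3 4 5 6            
                 ┃0  [.]  · ─ ·       R       
                 ┃                            
     ┏━━━━━━━━━━━┃1                           
     ┃ DataTable ┃                            
     ┠───────────┃2           G               
     ┃Score│Amoun┃                            
     ┃─────┼─────┃3                   B       
     ┃98.6 │$3102┃                            
     ┃81.0 │$2757┃4                   · ─ · ─ 
     ┃18.7 │$2892┃                            
     ┃68.4 │$2266┃5                           
     ┃95.5 │$4825┃                            
     ┃90.0 │$358.┃6           · ─ ·       · ─ 
     ┃8.8  │$1442┗━━━━━━━━━━━━━━━━━━━━━━━━━━━━


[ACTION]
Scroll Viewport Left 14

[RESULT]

                               ┏━━━━━━━━━━━━━━
                               ┃ CircuitBoard 
                               ┠──────────────
                               ┃   0 1 2 3 4 5
                               ┃0  [.]  · ─ · 
                               ┃              
                   ┏━━━━━━━━━━━┃1             
                   ┃ DataTable ┃              
                   ┠───────────┃2           G 
                   ┃Score│Amoun┃              
                   ┃─────┼─────┃3             
                   ┃98.6 │$3102┃              
                   ┃81.0 │$2757┃4             
                   ┃18.7 │$2892┃              
                   ┃68.4 │$2266┃5             
                   ┃95.5 │$4825┃              
                   ┃90.0 │$358.┃6           · 
                   ┃8.8  │$1442┗━━━━━━━━━━━━━━


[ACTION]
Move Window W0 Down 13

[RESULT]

                               ┏━━━━━━━━━━━━━━
                               ┃ CircuitBoard 
                               ┠──────────────
                               ┃   0 1 2 3 4 5
                               ┃0  [.]  · ─ · 
                               ┃              
                               ┃1             
                               ┃              
                   ┏━━━━━━━━━━━┃2           G 
                   ┃ DataTable ┃              
                   ┠───────────┃3             
                   ┃Score│Amoun┃              
                   ┃─────┼─────┃4             
                   ┃98.6 │$3102┃              
                   ┃81.0 │$2757┃5             
                   ┃18.7 │$2892┃              
                   ┃68.4 │$2266┃6           · 
                   ┃95.5 │$4825┗━━━━━━━━━━━━━━


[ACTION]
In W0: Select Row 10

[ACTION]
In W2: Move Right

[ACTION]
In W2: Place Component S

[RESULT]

                               ┏━━━━━━━━━━━━━━
                               ┃ CircuitBoard 
                               ┠──────────────
                               ┃   0 1 2 3 4 5
                               ┃0      [S]─ · 
                               ┃              
                               ┃1             
                               ┃              
                   ┏━━━━━━━━━━━┃2           G 
                   ┃ DataTable ┃              
                   ┠───────────┃3             
                   ┃Score│Amoun┃              
                   ┃─────┼─────┃4             
                   ┃98.6 │$3102┃              
                   ┃81.0 │$2757┃5             
                   ┃18.7 │$2892┃              
                   ┃68.4 │$2266┃6           · 
                   ┃95.5 │$4825┗━━━━━━━━━━━━━━


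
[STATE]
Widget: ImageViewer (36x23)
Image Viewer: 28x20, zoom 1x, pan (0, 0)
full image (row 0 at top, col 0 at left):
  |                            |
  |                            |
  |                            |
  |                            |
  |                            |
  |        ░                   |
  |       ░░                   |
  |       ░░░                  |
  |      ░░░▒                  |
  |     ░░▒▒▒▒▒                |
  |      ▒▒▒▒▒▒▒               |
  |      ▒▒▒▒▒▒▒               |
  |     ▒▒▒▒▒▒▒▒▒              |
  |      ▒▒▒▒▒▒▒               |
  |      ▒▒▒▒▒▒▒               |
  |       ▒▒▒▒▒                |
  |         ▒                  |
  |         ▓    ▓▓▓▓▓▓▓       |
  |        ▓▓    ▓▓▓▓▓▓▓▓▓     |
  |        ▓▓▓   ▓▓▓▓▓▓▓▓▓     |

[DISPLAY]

                                    
                                    
                                    
                                    
                                    
        ░                           
       ░░                           
       ░░░                          
      ░░░▒                          
     ░░▒▒▒▒▒                        
      ▒▒▒▒▒▒▒                       
      ▒▒▒▒▒▒▒                       
     ▒▒▒▒▒▒▒▒▒                      
      ▒▒▒▒▒▒▒                       
      ▒▒▒▒▒▒▒                       
       ▒▒▒▒▒                        
         ▒                          
         ▓    ▓▓▓▓▓▓▓               
        ▓▓    ▓▓▓▓▓▓▓▓▓             
        ▓▓▓   ▓▓▓▓▓▓▓▓▓             
                                    
                                    
                                    


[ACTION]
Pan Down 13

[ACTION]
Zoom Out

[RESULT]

      ▒▒▒▒▒▒▒                       
      ▒▒▒▒▒▒▒                       
       ▒▒▒▒▒                        
         ▒                          
         ▓    ▓▓▓▓▓▓▓               
        ▓▓    ▓▓▓▓▓▓▓▓▓             
        ▓▓▓   ▓▓▓▓▓▓▓▓▓             
                                    
                                    
                                    
                                    
                                    
                                    
                                    
                                    
                                    
                                    
                                    
                                    
                                    
                                    
                                    
                                    


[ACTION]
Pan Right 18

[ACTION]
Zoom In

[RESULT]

                                    
░░                                  
░░                                  
▒▒                                  
▒▒                                  
▒▒▒▒▒▒                              
▒▒▒▒▒▒                              
▒▒▒▒▒▒▒▒                            
▒▒▒▒▒▒▒▒                            
▒▒▒▒▒▒▒▒                            
▒▒▒▒▒▒▒▒                            
▒▒▒▒▒▒▒▒▒▒                          
▒▒▒▒▒▒▒▒▒▒                          
▒▒▒▒▒▒▒▒                            
▒▒▒▒▒▒▒▒                            
▒▒▒▒▒▒▒▒                            
▒▒▒▒▒▒▒▒                            
▒▒▒▒▒▒                              
▒▒▒▒▒▒                              
▒▒                                  
▒▒                                  
▓▓        ▓▓▓▓▓▓▓▓▓▓▓▓▓▓            
▓▓        ▓▓▓▓▓▓▓▓▓▓▓▓▓▓            


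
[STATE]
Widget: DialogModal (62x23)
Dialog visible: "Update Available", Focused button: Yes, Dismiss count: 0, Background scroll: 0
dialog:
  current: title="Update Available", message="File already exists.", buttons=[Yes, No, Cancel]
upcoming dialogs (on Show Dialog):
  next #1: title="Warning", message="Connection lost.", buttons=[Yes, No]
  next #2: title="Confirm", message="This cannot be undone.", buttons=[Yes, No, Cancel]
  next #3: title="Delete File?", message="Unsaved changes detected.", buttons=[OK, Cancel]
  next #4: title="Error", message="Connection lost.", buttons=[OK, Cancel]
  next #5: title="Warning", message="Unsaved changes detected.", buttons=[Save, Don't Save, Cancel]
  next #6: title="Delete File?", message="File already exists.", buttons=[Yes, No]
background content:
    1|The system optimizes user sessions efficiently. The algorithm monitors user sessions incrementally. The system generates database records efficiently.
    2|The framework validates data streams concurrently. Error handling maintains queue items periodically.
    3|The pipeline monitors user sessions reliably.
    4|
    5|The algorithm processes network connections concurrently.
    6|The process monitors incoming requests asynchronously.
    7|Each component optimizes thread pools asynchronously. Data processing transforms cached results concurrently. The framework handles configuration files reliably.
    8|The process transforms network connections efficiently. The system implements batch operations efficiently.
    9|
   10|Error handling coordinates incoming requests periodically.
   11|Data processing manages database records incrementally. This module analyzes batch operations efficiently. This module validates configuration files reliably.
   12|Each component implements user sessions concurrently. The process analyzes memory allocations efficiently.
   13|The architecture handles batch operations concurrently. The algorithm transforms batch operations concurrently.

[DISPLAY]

The system optimizes user sessions efficiently. The algorithm 
The framework validates data streams concurrently. Error handl
The pipeline monitors user sessions reliably.                 
                                                              
The algorithm processes network connections concurrently.     
The process monitors incoming requests asynchronously.        
Each component optimizes thread pools asynchronously. Data pro
The process transforms network connections efficiently. The sy
                                                              
Error handling coor┌──────────────────────┐s periodically.    
Data processing man│   Update Available   │crementally. This m
Each component impl│ File already exists. │currently. The proc
The architecture ha│ [Yes]  No   Cancel   │oncurrently. The al
                   └──────────────────────┘                   
                                                              
                                                              
                                                              
                                                              
                                                              
                                                              
                                                              
                                                              
                                                              


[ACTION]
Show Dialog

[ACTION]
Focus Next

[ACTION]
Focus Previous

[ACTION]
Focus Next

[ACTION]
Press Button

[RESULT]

The system optimizes user sessions efficiently. The algorithm 
The framework validates data streams concurrently. Error handl
The pipeline monitors user sessions reliably.                 
                                                              
The algorithm processes network connections concurrently.     
The process monitors incoming requests asynchronously.        
Each component optimizes thread pools asynchronously. Data pro
The process transforms network connections efficiently. The sy
                                                              
Error handling coordinates incoming requests periodically.    
Data processing manages database records incrementally. This m
Each component implements user sessions concurrently. The proc
The architecture handles batch operations concurrently. The al
                                                              
                                                              
                                                              
                                                              
                                                              
                                                              
                                                              
                                                              
                                                              
                                                              


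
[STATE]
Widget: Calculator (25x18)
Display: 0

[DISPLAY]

                        0
┌───┬───┬───┬───┐        
│ 7 │ 8 │ 9 │ ÷ │        
├───┼───┼───┼───┤        
│ 4 │ 5 │ 6 │ × │        
├───┼───┼───┼───┤        
│ 1 │ 2 │ 3 │ - │        
├───┼───┼───┼───┤        
│ 0 │ . │ = │ + │        
├───┼───┼───┼───┤        
│ C │ MC│ MR│ M+│        
└───┴───┴───┴───┘        
                         
                         
                         
                         
                         
                         


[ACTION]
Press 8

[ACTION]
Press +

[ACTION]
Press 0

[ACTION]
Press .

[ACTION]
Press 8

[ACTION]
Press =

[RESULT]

                      8.8
┌───┬───┬───┬───┐        
│ 7 │ 8 │ 9 │ ÷ │        
├───┼───┼───┼───┤        
│ 4 │ 5 │ 6 │ × │        
├───┼───┼───┼───┤        
│ 1 │ 2 │ 3 │ - │        
├───┼───┼───┼───┤        
│ 0 │ . │ = │ + │        
├───┼───┼───┼───┤        
│ C │ MC│ MR│ M+│        
└───┴───┴───┴───┘        
                         
                         
                         
                         
                         
                         


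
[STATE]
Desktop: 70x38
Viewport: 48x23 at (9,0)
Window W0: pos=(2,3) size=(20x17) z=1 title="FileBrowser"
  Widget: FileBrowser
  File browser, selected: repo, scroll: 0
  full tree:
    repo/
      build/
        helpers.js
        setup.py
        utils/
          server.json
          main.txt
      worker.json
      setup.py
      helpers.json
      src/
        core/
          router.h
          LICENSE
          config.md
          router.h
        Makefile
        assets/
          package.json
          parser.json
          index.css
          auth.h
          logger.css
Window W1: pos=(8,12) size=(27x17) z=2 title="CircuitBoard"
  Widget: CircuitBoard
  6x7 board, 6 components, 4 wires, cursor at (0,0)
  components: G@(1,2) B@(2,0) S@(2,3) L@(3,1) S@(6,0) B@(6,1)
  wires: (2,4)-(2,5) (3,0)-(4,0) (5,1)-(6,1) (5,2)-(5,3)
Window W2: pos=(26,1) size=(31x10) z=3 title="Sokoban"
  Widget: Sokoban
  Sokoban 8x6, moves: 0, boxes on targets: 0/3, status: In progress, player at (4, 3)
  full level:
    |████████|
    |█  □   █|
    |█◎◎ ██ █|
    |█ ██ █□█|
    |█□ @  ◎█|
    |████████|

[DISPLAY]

                                                
                 ┏━━━━━━━━━━━━━━━━━━━━━━━━━━━━━┓
                 ┃ Sokoban                     ┃
━━━━━━━━━━━━┓    ┠─────────────────────────────┨
rowser      ┃    ┃████████                     ┃
────────────┨    ┃█  □   █                     ┃
repo/       ┃    ┃█◎◎ ██ █                     ┃
] build/    ┃    ┃█ ██ █□█                     ┃
rker.json   ┃    ┃█□ @  ◎█                     ┃
tup.py      ┃    ┃████████                     ┃
lpers.json  ┃    ┗━━━━━━━━━━━━━━━━━━━━━━━━━━━━━┛
] src/      ┃                                   
━━━━━━━━━━━━━━━━━━━━━━━━━┓                      
 CircuitBoard            ┃                      
─────────────────────────┨                      
   0 1 2 3 4 5           ┃                      
0  [.]                   ┃                      
                         ┃                      
1           G            ┃                      
                         ┃                      
2   B           S   · ─ ·┃                      
                         ┃                      
3   ·   L                ┃                      


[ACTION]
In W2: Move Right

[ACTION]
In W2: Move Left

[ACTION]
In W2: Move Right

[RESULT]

                                                
                 ┏━━━━━━━━━━━━━━━━━━━━━━━━━━━━━┓
                 ┃ Sokoban                     ┃
━━━━━━━━━━━━┓    ┠─────────────────────────────┨
rowser      ┃    ┃████████                     ┃
────────────┨    ┃█  □   █                     ┃
repo/       ┃    ┃█◎◎ ██ █                     ┃
] build/    ┃    ┃█ ██ █□█                     ┃
rker.json   ┃    ┃█□  @ ◎█                     ┃
tup.py      ┃    ┃████████                     ┃
lpers.json  ┃    ┗━━━━━━━━━━━━━━━━━━━━━━━━━━━━━┛
] src/      ┃                                   
━━━━━━━━━━━━━━━━━━━━━━━━━┓                      
 CircuitBoard            ┃                      
─────────────────────────┨                      
   0 1 2 3 4 5           ┃                      
0  [.]                   ┃                      
                         ┃                      
1           G            ┃                      
                         ┃                      
2   B           S   · ─ ·┃                      
                         ┃                      
3   ·   L                ┃                      


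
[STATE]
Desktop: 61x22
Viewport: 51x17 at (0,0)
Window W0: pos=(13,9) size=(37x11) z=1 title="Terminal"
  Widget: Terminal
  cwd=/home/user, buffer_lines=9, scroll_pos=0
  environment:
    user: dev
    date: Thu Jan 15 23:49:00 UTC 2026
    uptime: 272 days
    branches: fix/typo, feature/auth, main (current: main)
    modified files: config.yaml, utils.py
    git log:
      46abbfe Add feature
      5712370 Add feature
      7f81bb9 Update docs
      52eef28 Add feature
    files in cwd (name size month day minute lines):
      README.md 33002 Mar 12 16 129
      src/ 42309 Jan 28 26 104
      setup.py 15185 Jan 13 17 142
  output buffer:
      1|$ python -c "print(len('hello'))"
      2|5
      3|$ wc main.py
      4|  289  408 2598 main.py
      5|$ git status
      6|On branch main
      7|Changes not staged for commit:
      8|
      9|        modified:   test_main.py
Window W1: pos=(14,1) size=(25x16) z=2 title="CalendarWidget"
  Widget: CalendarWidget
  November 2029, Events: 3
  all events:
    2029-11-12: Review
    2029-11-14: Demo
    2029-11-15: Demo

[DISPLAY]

                                                   
              ┏━━━━━━━━━━━━━━━━━━━━━━━┓            
              ┃ CalendarWidget        ┃            
              ┠───────────────────────┨            
              ┃     November 2029     ┃            
              ┃Mo Tu We Th Fr Sa Su   ┃            
              ┃          1  2  3  4   ┃            
              ┃ 5  6  7  8  9 10 11   ┃            
              ┃12* 13 14* 15* 16 17 18┃            
             ┏┃19 20 21 22 23 24 25   ┃━━━━━━━━━━┓ 
             ┃┃26 27 28 29 30         ┃          ┃ 
             ┠┃                       ┃──────────┨ 
             ┃┃                       ┃ello'))"  ┃ 
             ┃┃                       ┃          ┃ 
             ┃┃                       ┃          ┃ 
             ┃┃                       ┃          ┃ 
             ┃┗━━━━━━━━━━━━━━━━━━━━━━━┛          ┃ 


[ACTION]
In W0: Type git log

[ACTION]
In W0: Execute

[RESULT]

                                                   
              ┏━━━━━━━━━━━━━━━━━━━━━━━┓            
              ┃ CalendarWidget        ┃            
              ┠───────────────────────┨            
              ┃     November 2029     ┃            
              ┃Mo Tu We Th Fr Sa Su   ┃            
              ┃          1  2  3  4   ┃            
              ┃ 5  6  7  8  9 10 11   ┃            
              ┃12* 13 14* 15* 16 17 18┃            
             ┏┃19 20 21 22 23 24 25   ┃━━━━━━━━━━┓ 
             ┃┃26 27 28 29 30         ┃          ┃ 
             ┠┃                       ┃──────────┨ 
             ┃┃                       ┃main.py   ┃ 
             ┃┃                       ┃          ┃ 
             ┃┃                       ┃          ┃ 
             ┃┃                       ┃          ┃ 
             ┃┗━━━━━━━━━━━━━━━━━━━━━━━┛          ┃ 


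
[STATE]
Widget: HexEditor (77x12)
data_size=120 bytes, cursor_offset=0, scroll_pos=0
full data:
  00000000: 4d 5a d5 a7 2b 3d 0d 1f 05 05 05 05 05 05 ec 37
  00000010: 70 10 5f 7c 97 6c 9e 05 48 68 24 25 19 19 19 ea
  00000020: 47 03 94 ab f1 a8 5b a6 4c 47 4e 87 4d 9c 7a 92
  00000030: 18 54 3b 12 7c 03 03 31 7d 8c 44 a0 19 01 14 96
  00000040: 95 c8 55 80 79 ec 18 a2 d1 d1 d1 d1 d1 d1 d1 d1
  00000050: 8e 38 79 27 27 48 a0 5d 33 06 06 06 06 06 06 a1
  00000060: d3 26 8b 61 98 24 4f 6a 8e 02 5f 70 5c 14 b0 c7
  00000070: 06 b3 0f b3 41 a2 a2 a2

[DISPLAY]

00000000  4D 5a d5 a7 2b 3d 0d 1f  05 05 05 05 05 05 ec 37  |MZ..+=.........7
00000010  70 10 5f 7c 97 6c 9e 05  48 68 24 25 19 19 19 ea  |p._|.l..Hh$%....
00000020  47 03 94 ab f1 a8 5b a6  4c 47 4e 87 4d 9c 7a 92  |G.....[.LGN.M.z.
00000030  18 54 3b 12 7c 03 03 31  7d 8c 44 a0 19 01 14 96  |.T;.|..1}.D.....
00000040  95 c8 55 80 79 ec 18 a2  d1 d1 d1 d1 d1 d1 d1 d1  |..U.y...........
00000050  8e 38 79 27 27 48 a0 5d  33 06 06 06 06 06 06 a1  |.8y''H.]3.......
00000060  d3 26 8b 61 98 24 4f 6a  8e 02 5f 70 5c 14 b0 c7  |.&.a.$Oj.._p\...
00000070  06 b3 0f b3 41 a2 a2 a2                           |....A...        
                                                                             
                                                                             
                                                                             
                                                                             


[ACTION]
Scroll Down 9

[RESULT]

00000070  06 b3 0f b3 41 a2 a2 a2                           |....A...        
                                                                             
                                                                             
                                                                             
                                                                             
                                                                             
                                                                             
                                                                             
                                                                             
                                                                             
                                                                             
                                                                             


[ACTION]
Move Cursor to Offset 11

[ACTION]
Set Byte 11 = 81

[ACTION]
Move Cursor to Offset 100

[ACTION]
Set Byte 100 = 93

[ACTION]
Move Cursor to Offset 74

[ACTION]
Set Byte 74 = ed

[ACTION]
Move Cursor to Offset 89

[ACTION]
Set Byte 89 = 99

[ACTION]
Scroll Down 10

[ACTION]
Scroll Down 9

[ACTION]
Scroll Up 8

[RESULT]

00000000  4d 5a d5 a7 2b 3d 0d 1f  05 05 05 81 05 05 ec 37  |MZ..+=.........7
00000010  70 10 5f 7c 97 6c 9e 05  48 68 24 25 19 19 19 ea  |p._|.l..Hh$%....
00000020  47 03 94 ab f1 a8 5b a6  4c 47 4e 87 4d 9c 7a 92  |G.....[.LGN.M.z.
00000030  18 54 3b 12 7c 03 03 31  7d 8c 44 a0 19 01 14 96  |.T;.|..1}.D.....
00000040  95 c8 55 80 79 ec 18 a2  d1 d1 ed d1 d1 d1 d1 d1  |..U.y...........
00000050  8e 38 79 27 27 48 a0 5d  33 99 06 06 06 06 06 a1  |.8y''H.]3.......
00000060  d3 26 8b 61 93 24 4f 6a  8e 02 5f 70 5c 14 b0 c7  |.&.a.$Oj.._p\...
00000070  06 b3 0f b3 41 a2 a2 a2                           |....A...        
                                                                             
                                                                             
                                                                             
                                                                             


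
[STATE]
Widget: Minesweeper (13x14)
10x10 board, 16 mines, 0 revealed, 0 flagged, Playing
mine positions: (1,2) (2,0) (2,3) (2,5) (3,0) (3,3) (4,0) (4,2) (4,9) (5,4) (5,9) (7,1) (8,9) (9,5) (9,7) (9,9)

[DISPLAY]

■■■■■■■■■■   
■■■■■■■■■■   
■■■■■■■■■■   
■■■■■■■■■■   
■■■■■■■■■■   
■■■■■■■■■■   
■■■■■■■■■■   
■■■■■■■■■■   
■■■■■■■■■■   
■■■■■■■■■■   
             
             
             
             


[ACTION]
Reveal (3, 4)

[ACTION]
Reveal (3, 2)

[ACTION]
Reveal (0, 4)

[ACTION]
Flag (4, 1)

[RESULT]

■■■1         
■■■2211      
■■■■■■1      
■■3■311 11   
■⚑■■■1  2■   
■■■■■1  2■   
■■1111  1■   
■■1     1■   
111 11213■   
    1■■■■■   
             
             
             
             


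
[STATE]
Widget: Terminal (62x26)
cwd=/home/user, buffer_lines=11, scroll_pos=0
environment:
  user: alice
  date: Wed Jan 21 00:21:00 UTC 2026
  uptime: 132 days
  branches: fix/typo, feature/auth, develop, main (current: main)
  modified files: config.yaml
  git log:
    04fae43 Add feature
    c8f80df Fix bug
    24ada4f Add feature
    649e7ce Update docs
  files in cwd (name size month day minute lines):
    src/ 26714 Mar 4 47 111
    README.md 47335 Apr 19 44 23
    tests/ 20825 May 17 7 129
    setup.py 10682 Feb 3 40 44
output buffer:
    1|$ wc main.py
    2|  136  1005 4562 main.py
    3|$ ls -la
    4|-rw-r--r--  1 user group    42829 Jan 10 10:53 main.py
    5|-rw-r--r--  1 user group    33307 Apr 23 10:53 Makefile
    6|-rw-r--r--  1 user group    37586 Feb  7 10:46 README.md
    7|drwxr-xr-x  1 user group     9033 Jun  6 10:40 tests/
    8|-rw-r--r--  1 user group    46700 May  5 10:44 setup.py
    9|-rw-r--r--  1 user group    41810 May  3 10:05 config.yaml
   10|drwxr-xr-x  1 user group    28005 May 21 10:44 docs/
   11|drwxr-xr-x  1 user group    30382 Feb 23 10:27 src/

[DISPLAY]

$ wc main.py                                                  
  136  1005 4562 main.py                                      
$ ls -la                                                      
-rw-r--r--  1 user group    42829 Jan 10 10:53 main.py        
-rw-r--r--  1 user group    33307 Apr 23 10:53 Makefile       
-rw-r--r--  1 user group    37586 Feb  7 10:46 README.md      
drwxr-xr-x  1 user group     9033 Jun  6 10:40 tests/         
-rw-r--r--  1 user group    46700 May  5 10:44 setup.py       
-rw-r--r--  1 user group    41810 May  3 10:05 config.yaml    
drwxr-xr-x  1 user group    28005 May 21 10:44 docs/          
drwxr-xr-x  1 user group    30382 Feb 23 10:27 src/           
$ █                                                           
                                                              
                                                              
                                                              
                                                              
                                                              
                                                              
                                                              
                                                              
                                                              
                                                              
                                                              
                                                              
                                                              
                                                              


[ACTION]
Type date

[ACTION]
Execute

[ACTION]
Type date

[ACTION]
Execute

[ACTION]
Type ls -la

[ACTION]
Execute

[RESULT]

$ wc main.py                                                  
  136  1005 4562 main.py                                      
$ ls -la                                                      
-rw-r--r--  1 user group    42829 Jan 10 10:53 main.py        
-rw-r--r--  1 user group    33307 Apr 23 10:53 Makefile       
-rw-r--r--  1 user group    37586 Feb  7 10:46 README.md      
drwxr-xr-x  1 user group     9033 Jun  6 10:40 tests/         
-rw-r--r--  1 user group    46700 May  5 10:44 setup.py       
-rw-r--r--  1 user group    41810 May  3 10:05 config.yaml    
drwxr-xr-x  1 user group    28005 May 21 10:44 docs/          
drwxr-xr-x  1 user group    30382 Feb 23 10:27 src/           
$ date                                                        
Wed Jan 21 00:21:00 UTC 2026                                  
$ date                                                        
Wed Jan 21 00:21:00 UTC 2026                                  
$ ls -la                                                      
drwxr-xr-x  1 alice group    26714 Mar  4 10:47 src/          
-rw-r--r--  1 alice group    47335 Apr 19 10:44 README.md     
drwxr-xr-x  1 alice group    20825 May 17 10:07 tests/        
-rw-r--r--  1 alice group    10682 Feb  3 10:40 setup.py      
$ █                                                           
                                                              
                                                              
                                                              
                                                              
                                                              


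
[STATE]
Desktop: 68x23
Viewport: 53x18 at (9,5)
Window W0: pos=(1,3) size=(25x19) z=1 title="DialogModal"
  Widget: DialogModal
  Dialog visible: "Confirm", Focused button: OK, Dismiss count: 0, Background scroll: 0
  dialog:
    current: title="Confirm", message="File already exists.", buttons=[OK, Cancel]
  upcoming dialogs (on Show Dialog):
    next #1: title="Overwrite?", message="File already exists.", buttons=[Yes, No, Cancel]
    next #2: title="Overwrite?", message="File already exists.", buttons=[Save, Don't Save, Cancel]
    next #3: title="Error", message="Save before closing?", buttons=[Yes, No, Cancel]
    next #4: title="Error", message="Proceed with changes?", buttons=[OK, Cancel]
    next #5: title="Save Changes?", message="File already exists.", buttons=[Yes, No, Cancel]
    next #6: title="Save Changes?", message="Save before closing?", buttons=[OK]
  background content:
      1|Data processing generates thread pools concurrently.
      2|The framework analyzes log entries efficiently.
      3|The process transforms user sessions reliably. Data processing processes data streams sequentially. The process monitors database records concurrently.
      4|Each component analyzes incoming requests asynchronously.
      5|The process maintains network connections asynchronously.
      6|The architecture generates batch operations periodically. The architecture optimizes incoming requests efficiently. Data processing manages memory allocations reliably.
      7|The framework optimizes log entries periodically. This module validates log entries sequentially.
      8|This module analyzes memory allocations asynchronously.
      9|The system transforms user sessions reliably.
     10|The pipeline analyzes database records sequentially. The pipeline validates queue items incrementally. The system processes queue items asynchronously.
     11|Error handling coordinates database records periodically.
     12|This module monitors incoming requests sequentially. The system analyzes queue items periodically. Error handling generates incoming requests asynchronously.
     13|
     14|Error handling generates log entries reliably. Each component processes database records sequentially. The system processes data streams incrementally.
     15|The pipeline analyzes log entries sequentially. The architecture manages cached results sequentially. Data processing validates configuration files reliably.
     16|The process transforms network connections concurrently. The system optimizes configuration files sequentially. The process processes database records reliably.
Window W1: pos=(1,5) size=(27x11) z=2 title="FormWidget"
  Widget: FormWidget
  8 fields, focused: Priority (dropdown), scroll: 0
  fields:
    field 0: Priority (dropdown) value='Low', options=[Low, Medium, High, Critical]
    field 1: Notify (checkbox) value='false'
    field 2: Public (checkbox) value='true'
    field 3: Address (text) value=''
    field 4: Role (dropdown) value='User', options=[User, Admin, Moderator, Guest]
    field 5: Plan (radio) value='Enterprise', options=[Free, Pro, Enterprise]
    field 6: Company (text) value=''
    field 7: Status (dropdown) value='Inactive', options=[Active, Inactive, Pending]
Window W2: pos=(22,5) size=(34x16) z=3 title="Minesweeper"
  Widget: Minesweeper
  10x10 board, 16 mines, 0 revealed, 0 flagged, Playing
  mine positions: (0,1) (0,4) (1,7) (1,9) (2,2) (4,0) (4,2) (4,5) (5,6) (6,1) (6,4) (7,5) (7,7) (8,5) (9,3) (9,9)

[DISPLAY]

━━━━━━━━━━━━━┏━━━━━━━━━━━━━━━━━━━━━━━━━━━━━━━━┓      
dget         ┃ Minesweeper                    ┃      
─────────────┠────────────────────────────────┨      
ity:   [Low  ┃■■■■■■■■■■                      ┃      
y:     [ ]   ┃■■■■■■■■■■                      ┃      
c:     [x]   ┃■■■■■■■■■■                      ┃      
ss:    [     ┃■■■■■■■■■■                      ┃      
       [User ┃■■■■■■■■■■                      ┃      
       ( ) Fr┃■■■■■■■■■■                      ┃      
ny:    [     ┃■■■■■■■■■■                      ┃      
━━━━━━━━━━━━━┃■■■■■■■■■■                      ┃      
andling coord┃■■■■■■■■■■                      ┃      
dule monitors┃■■■■■■■■■■                      ┃      
             ┃                                ┃      
andling gener┃                                ┃      
eline analyze┗━━━━━━━━━━━━━━━━━━━━━━━━━━━━━━━━┛      
━━━━━━━━━━━━━━━━┛                                    
                                                     


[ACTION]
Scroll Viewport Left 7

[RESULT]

━━━━━━━━━━━━━━━━━━━━┏━━━━━━━━━━━━━━━━━━━━━━━━━━━━━━━━
 FormWidget         ┃ Minesweeper                    
────────────────────┠────────────────────────────────
> Priority:   [Low  ┃■■■■■■■■■■                      
  Notify:     [ ]   ┃■■■■■■■■■■                      
  Public:     [x]   ┃■■■■■■■■■■                      
  Address:    [     ┃■■■■■■■■■■                      
  Role:       [User ┃■■■■■■■■■■                      
  Plan:       ( ) Fr┃■■■■■■■■■■                      
  Company:    [     ┃■■■■■■■■■■                      
━━━━━━━━━━━━━━━━━━━━┃■■■■■■■■■■                      
Error handling coord┃■■■■■■■■■■                      
This module monitors┃■■■■■■■■■■                      
                    ┃                                
Error handling gener┃                                
The pipeline analyze┗━━━━━━━━━━━━━━━━━━━━━━━━━━━━━━━━
━━━━━━━━━━━━━━━━━━━━━━━┛                             
                                                     


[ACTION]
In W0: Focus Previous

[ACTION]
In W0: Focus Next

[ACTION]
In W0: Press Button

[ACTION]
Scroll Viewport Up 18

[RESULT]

                                                     
                                                     
                                                     
━━━━━━━━━━━━━━━━━━━━━━━┓                             
 DialogModal           ┃                             
━━━━━━━━━━━━━━━━━━━━┏━━━━━━━━━━━━━━━━━━━━━━━━━━━━━━━━
 FormWidget         ┃ Minesweeper                    
────────────────────┠────────────────────────────────
> Priority:   [Low  ┃■■■■■■■■■■                      
  Notify:     [ ]   ┃■■■■■■■■■■                      
  Public:     [x]   ┃■■■■■■■■■■                      
  Address:    [     ┃■■■■■■■■■■                      
  Role:       [User ┃■■■■■■■■■■                      
  Plan:       ( ) Fr┃■■■■■■■■■■                      
  Company:    [     ┃■■■■■■■■■■                      
━━━━━━━━━━━━━━━━━━━━┃■■■■■■■■■■                      
Error handling coord┃■■■■■■■■■■                      
This module monitors┃■■■■■■■■■■                      
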